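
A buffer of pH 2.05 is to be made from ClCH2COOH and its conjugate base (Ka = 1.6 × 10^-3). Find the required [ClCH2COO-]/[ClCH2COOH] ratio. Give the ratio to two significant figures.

ratio = 0.18

pKa = -log(1.6 × 10^-3) = 2.796
pH = pKa + log(r) ⇒ log(r) = 2.05 − 2.796 = -0.746
r = [ClCH2COO-]/[ClCH2COOH] = 10^(-0.746) = 0.179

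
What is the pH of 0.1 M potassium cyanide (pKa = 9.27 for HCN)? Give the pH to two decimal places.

pH = 11.13

CN- is the conjugate base of the weak acid HCN.
Ka = 10^(−9.27) = 5.37 × 10^-10
Kb = Kw/Ka = 1.0×10^-14 / 5.37 × 10^-10 = 1.86 × 10^-5
Kb = [OH-]²/(0.1 − [OH-]) = 1.86 × 10^-5
Since Kb ≪ C₀, [OH-] ≈ √(Kb·C₀) = 1.36 × 10^-3 M.
Check: 1.4% ionized — well under 5%, approximation valid.
pOH = 2.87, so pH = 14.00 − pOH = 11.13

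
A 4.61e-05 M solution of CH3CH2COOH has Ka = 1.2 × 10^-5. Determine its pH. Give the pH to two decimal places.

CH3CH2COOH ⇌ CH3CH2COO- + H+
Ka = [H+]²/(4.61e-05 − [H+]) = 1.2 × 10^-5
Here C₀/Ka ≈ 3.84, so the small-[H+] approximation fails. Use the quadratic:
[H+] = (−Ka + √(Ka² + 4·Ka·C₀))/2 = 1.83 × 10^-5 M
pH = −log[H+] = −log(1.83 × 10^-5) = 4.74

pH = 4.74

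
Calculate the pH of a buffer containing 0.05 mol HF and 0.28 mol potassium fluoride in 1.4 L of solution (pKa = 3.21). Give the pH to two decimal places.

pH = 3.96

Henderson–Hasselbalch: pH = pKa + log([F-]/[HF]) = 3.21 + log(0.28/0.05)
pH = 3.21 + (+0.748) = 3.96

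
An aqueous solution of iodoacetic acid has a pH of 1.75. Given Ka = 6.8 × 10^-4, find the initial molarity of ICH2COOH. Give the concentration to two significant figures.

[H+] = 10^(-1.75) = 1.78 × 10^-2 M = x
Ka = x²/(C₀ − x) ⇒ C₀ = x + x²/Ka
C₀ = 1.78 × 10^-2 + (1.78 × 10^-2)²/(6.8 × 10^-4) = 4.84 × 10^-1 M

C₀ = 4.8 × 10^-1 M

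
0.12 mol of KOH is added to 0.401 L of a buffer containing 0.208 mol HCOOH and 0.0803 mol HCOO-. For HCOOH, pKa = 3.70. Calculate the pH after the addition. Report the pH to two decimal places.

OH- converts HCOOH to HCOO-: HCOOH → 0.088 mol, HCOO- → 0.2 mol.
Henderson–Hasselbalch with mole ratio 0.2/0.088: pH = 3.70 + (+0.357)

pH = 4.06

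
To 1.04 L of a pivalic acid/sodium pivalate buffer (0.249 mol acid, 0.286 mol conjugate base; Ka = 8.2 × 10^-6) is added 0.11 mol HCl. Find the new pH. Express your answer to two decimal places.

pH = 4.78

After neutralization: n((CH3)3CCOOH) = 0.359 mol, n((CH3)3CCOO-) = 0.176 mol.
pKa = −log(8.2 × 10^-6) = 5.086
Henderson–Hasselbalch with mole ratio 0.176/0.359: pH = 5.086 + (-0.310)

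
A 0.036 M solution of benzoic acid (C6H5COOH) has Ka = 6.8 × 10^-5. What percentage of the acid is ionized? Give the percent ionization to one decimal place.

4.3%

C6H5COOH ⇌ C6H5COO- + H+; let x = [H+] at equilibrium.
x ≈ √(Ka·C₀) = √(6.8 × 10^-5 × 0.036) = 1.56 × 10^-3 M
Fraction ionized = 1.56 × 10^-3 / 0.036 = 0.0433 → 4.3%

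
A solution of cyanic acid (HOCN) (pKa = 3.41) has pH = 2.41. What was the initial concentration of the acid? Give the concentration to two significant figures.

[H+] = 10^(-2.41) = 3.89 × 10^-3 M = x
Ka = 10^(−3.41) = 3.89 × 10^-4
Ka = x²/(C₀ − x) ⇒ C₀ = x + x²/Ka
C₀ = 3.89 × 10^-3 + (3.89 × 10^-3)²/(3.89 × 10^-4) = 4.28 × 10^-2 M

C₀ = 4.3 × 10^-2 M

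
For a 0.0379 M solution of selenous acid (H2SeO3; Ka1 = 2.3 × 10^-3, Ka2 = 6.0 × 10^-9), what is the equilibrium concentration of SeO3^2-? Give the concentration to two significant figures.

First ionization gives [H+] ≈ [HSeO3-] = 8.26 × 10^-3 M.
Second step: Ka2 = [H+][SeO3^2-]/[HSeO3-] ≈ [SeO3^2-] (since [H+] ≈ [HSeO3-]).
So [SeO3^2-] ≈ Ka2.

6.0 × 10^-9 M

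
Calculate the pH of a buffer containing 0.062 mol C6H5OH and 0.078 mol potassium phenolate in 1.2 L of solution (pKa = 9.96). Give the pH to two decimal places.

pH = pKa + log([A⁻]/[HA]) = 9.96 + log(0.078/0.062)
pH = 9.96 + (+0.100) = 10.06

pH = 10.06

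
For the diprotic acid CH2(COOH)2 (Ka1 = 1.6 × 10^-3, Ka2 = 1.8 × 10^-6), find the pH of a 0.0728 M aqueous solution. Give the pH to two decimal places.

Ka1 ≫ Ka2, so treat the first dissociation as the only significant source of H+.
Ka1 = x²/(0.0728 − x) = 1.6 × 10^-3
Solving the quadratic: x = (−Ka1 + √(Ka1² + 4·Ka1·C₀))/2 = 1.00 × 10^-2 M
pH = −log(1.00 × 10^-2) = 2.00

pH = 2.00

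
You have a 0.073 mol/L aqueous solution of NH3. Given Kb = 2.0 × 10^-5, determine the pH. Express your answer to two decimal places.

NH3 + H2O ⇌ NH4+ + OH-
From the ICE table, Kb = [OH-]²/(0.073 − [OH-]) = 2.0 × 10^-5.
Neglecting [OH-] in the denominator: [OH-] = √(2.0 × 10^-5 × 0.073) = 1.21 × 10^-3 M
Check: 1.7% ionized — well under 5%, approximation valid.
pOH = 2.92, so pH = 14.00 − pOH = 11.08

pH = 11.08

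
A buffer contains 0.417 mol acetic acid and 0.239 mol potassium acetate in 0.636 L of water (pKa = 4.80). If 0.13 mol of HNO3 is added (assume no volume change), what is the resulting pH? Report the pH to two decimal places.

After neutralization: n(CH3COOH) = 0.547 mol, n(CH3COO-) = 0.109 mol.
Henderson–Hasselbalch with mole ratio 0.109/0.547: pH = 4.80 + (-0.701)

pH = 4.10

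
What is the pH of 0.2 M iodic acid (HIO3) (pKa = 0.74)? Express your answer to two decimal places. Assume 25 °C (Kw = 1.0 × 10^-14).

pH = 0.92

HIO3 ⇌ IO3- + H+
Ka = 10^(−0.74) = 1.82 × 10^-1
Ka = x²/(0.2 − x) = 1.82 × 10^-1
Here C₀/Ka ≈ 1.1, so the small-x approximation fails. Use the quadratic:
x = (−Ka + √(Ka² + 4·Ka·C₀))/2 = 1.20 × 10^-1 M
pH = −log[H+] = −log(1.20 × 10^-1) = 0.92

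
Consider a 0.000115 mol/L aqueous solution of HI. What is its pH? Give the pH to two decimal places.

HI is a strong acid and dissociates completely, so [H+] = 0.000115 M.
pH = -log(0.000115) = 3.94

pH = 3.94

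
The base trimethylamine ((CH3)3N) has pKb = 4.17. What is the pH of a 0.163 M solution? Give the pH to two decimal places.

(CH3)3N + H2O ⇌ (CH3)3NH+ + OH-
Kb = 10^(−4.17) = 6.76 × 10^-5
Kb = x²/(0.163 − x) = 6.76 × 10^-5
Since Kb ≪ C₀, x ≈ √(Kb·C₀) = 3.32 × 10^-3 M.
Check: 2% ionized — well under 5%, approximation valid.
pOH = −log(3.32 × 10^-3) = 2.48; pH = 14.00 − 2.48 = 11.52

pH = 11.52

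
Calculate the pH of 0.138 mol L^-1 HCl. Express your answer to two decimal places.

HCl is a strong acid and dissociates completely, so [H+] = 0.138 M.
pH = -log(0.138) = 0.86

pH = 0.86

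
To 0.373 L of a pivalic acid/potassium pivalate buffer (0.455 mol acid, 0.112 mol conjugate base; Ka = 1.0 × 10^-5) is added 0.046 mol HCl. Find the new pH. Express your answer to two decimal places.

pH = 4.12

Added H+ converts (CH3)3CCOO- to (CH3)3CCOOH: (CH3)3CCOOH → 0.501 mol, (CH3)3CCOO- → 0.066 mol.
pKa = −log(1.0 × 10^-5) = 5.000
pH = pKa + log([A⁻]/[HA]) = 5.000 + log(0.066/0.501) = 5.000 -0.880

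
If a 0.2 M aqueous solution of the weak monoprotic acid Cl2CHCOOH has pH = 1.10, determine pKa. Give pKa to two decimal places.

[H+] = 10^(-1.10) = 7.94 × 10^-2 M
At equilibrium [HA] = 0.2 − 7.94 × 10^-2 = 1.21 × 10^-1 M
Ka = [H+][A-]/[HA] = (7.94 × 10^-2)² / 1.21 × 10^-1 = 5.21 × 10^-2
pKa = -log(5.21 × 10^-2) = 1.28

pKa = 1.28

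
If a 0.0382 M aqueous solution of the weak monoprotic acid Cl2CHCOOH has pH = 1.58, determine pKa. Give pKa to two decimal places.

[H+] = 10^(-1.58) = 2.63 × 10^-2 M
At equilibrium [HA] = 0.0382 − 2.63 × 10^-2 = 1.19 × 10^-2 M
Ka = [H+][A-]/[HA] = (2.63 × 10^-2)² / 1.19 × 10^-2 = 5.81 × 10^-2
pKa = -log(5.81 × 10^-2) = 1.24

pKa = 1.24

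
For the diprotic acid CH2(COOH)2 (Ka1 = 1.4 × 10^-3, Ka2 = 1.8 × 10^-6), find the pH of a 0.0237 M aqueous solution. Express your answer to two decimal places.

Ka1 ≫ Ka2, so treat the first dissociation as the only significant source of H+.
Ka1 = x²/(0.0237 − x) = 1.4 × 10^-3
Solving the quadratic: x = (−Ka1 + √(Ka1² + 4·Ka1·C₀))/2 = 5.10 × 10^-3 M
pH = −log(5.10 × 10^-3) = 2.29

pH = 2.29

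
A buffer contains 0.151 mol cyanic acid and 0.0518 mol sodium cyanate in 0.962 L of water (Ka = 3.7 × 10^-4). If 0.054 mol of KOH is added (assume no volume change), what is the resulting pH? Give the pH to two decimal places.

After neutralization: n(HOCN) = 0.097 mol, n(OCN-) = 0.106 mol.
pKa = −log(3.7 × 10^-4) = 3.432
pH = pKa + log([A⁻]/[HA]) = 3.432 + log(0.106/0.097) = 3.432 +0.039

pH = 3.47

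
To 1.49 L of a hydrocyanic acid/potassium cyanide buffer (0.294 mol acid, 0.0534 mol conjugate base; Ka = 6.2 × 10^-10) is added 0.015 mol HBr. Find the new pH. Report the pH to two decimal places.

pH = 8.30

After neutralization: n(HCN) = 0.309 mol, n(CN-) = 0.0384 mol.
pKa = −log(6.2 × 10^-10) = 9.208
pH = pKa + log(n_CN-/n_HCN) = 9.208 + log(0.0384/0.309) = 9.208 + (-0.906)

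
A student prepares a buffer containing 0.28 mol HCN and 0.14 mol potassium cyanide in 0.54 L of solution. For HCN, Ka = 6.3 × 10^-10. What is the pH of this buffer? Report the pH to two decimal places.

pKa = −log(6.3 × 10^-10) = 9.201
Using pH = pKa + log([base]/[acid]) with [base]/[acid] = 0.14/0.28:
pH = 9.201 + (-0.301) = 8.90

pH = 8.90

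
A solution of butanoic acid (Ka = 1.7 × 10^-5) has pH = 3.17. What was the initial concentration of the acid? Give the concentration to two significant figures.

[H+] = 10^(-3.17) = 6.76 × 10^-4 M = x
Ka = x²/(C₀ − x) ⇒ C₀ = x + x²/Ka
C₀ = 6.76 × 10^-4 + (6.76 × 10^-4)²/(1.7 × 10^-5) = 2.76 × 10^-2 M

C₀ = 2.8 × 10^-2 M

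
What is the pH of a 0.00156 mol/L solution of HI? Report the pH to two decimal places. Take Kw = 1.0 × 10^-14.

HI is a strong acid and dissociates completely, so [H+] = 0.00156 M.
pH = -log(0.00156) = 2.81

pH = 2.81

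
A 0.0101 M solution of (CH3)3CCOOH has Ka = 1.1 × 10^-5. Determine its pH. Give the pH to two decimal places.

pH = 3.48

(CH3)3CCOOH ⇌ (CH3)3CCOO- + H+
Ka = x²/(0.0101 − x) = 1.1 × 10^-5
Since Ka ≪ C₀, x ≈ √(Ka·C₀) = 3.33 × 10^-4 M.
Check: 3.3% ionized — well under 5%, approximation valid.
pH = −log(3.33 × 10^-4) = 3.48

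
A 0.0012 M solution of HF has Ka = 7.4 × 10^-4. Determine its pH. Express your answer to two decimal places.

pH = 3.19

HF ⇌ F- + H+
Ka = [H+]²/(0.0012 − [H+]) = 7.4 × 10^-4
The 5% rule fails; solving [H+]² + Ka·[H+] − Ka·C₀ = 0 exactly:
[H+] = [−0.00074 + √(0.00074² + 3.55e-06)]/2 = 6.42 × 10^-4 M
pH = −log(6.42 × 10^-4) = 3.19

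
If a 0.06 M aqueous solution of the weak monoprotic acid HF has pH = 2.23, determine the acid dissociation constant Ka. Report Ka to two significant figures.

[H+] = 10^(-2.23) = 5.89 × 10^-3 M
At equilibrium [HA] = 0.06 − 5.89 × 10^-3 = 5.41 × 10^-2 M
Ka = [H+][A-]/[HA] = (5.89 × 10^-3)² / 5.41 × 10^-2 = 6.4 × 10^-4

Ka = 6.4 × 10^-4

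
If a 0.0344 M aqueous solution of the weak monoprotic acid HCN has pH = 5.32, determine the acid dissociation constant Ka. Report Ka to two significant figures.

Ka = 6.7 × 10^-10

[H+] = 10^(-5.32) = 4.79 × 10^-6 M
At equilibrium [HA] = 0.0344 − 4.79 × 10^-6 = 3.44 × 10^-2 M
Ka = [H+][A-]/[HA] = (4.79 × 10^-6)² / 3.44 × 10^-2 = 6.7 × 10^-10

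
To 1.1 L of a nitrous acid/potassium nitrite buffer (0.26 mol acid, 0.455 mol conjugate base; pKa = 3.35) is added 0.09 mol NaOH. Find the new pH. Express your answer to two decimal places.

pH = 3.86

After neutralization: n(HNO2) = 0.17 mol, n(NO2-) = 0.545 mol.
pH = pKa + log(n_NO2-/n_HNO2) = 3.35 + log(0.545/0.17) = 3.35 + (+0.506)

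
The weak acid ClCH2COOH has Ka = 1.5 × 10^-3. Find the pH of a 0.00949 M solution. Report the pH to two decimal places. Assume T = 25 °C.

pH = 2.51

ClCH2COOH ⇌ ClCH2COO- + H+
Ka = [H+]²/(0.00949 − [H+]) = 1.5 × 10^-3
Here C₀/Ka ≈ 6.33, so the small-[H+] approximation fails. Use the quadratic:
[H+] = [−0.0015 + √(0.0015² + 5.69e-05)]/2 = 3.10 × 10^-3 M
pH = −log[H+] = −log(3.10 × 10^-3) = 2.51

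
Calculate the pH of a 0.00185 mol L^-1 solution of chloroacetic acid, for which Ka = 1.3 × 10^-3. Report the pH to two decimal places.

ClCH2COOH ⇌ ClCH2COO- + H+
From the ICE table, Ka = [H+]²/(0.00185 − [H+]) = 1.3 × 10^-3.
Here C₀/Ka ≈ 1.42, so the small-[H+] approximation fails. Use the quadratic:
[H+] = (−Ka + √(Ka² + 4·Ka·C₀))/2 = 1.03 × 10^-3 M
pH = −log[H+] = −log(1.03 × 10^-3) = 2.99

pH = 2.99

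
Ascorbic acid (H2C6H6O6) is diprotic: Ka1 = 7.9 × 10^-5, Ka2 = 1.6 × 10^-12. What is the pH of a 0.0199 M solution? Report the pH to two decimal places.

pH = 2.92

Ka1 ≫ Ka2, so treat the first dissociation as the only significant source of H+.
Ka1 = x²/(0.0199 − x) = 7.9 × 10^-5
Solving the quadratic: x = (−Ka1 + √(Ka1² + 4·Ka1·C₀))/2 = 1.21 × 10^-3 M
pH = −log(1.21 × 10^-3) = 2.92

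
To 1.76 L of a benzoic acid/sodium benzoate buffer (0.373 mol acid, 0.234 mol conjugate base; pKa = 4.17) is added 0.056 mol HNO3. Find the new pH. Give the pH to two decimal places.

pH = 3.79

After neutralization: n(C6H5COOH) = 0.429 mol, n(C6H5COO-) = 0.178 mol.
pH = pKa + log(n_C6H5COO-/n_C6H5COOH) = 4.17 + log(0.178/0.429) = 4.17 + (-0.382)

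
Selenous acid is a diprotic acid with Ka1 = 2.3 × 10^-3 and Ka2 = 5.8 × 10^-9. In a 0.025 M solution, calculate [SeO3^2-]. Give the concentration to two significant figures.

5.8 × 10^-9 M

First ionization gives [H+] ≈ [HSeO3-] = 6.52 × 10^-3 M.
Second step: Ka2 = [H+][SeO3^2-]/[HSeO3-] ≈ [SeO3^2-] (since [H+] ≈ [HSeO3-]).
So [SeO3^2-] ≈ Ka2.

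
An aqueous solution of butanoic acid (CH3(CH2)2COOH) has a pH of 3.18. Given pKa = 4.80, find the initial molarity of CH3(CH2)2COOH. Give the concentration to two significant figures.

[H+] = 10^(-3.18) = 6.61 × 10^-4 M = x
Ka = 10^(−4.80) = 1.58 × 10^-5
Ka = x²/(C₀ − x) ⇒ C₀ = x + x²/Ka
C₀ = 6.61 × 10^-4 + (6.61 × 10^-4)²/(1.58 × 10^-5) = 2.83 × 10^-2 M

C₀ = 2.8 × 10^-2 M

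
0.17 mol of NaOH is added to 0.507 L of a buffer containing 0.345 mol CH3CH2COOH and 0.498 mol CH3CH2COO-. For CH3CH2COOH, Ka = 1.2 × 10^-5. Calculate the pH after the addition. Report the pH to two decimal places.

After neutralization: n(CH3CH2COOH) = 0.175 mol, n(CH3CH2COO-) = 0.668 mol.
pKa = −log(1.2 × 10^-5) = 4.921
pH = pKa + log(n_CH3CH2COO-/n_CH3CH2COOH) = 4.921 + log(0.668/0.175) = 4.921 + (+0.582)

pH = 5.50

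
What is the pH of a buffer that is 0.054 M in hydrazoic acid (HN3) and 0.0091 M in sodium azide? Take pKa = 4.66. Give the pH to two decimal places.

pH = pKa + log([A⁻]/[HA]) = 4.66 + log(0.0091/0.054)
pH = 4.66 + (-0.773) = 3.89

pH = 3.89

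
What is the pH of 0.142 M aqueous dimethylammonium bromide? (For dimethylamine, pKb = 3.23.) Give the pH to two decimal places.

pH = 5.81

(CH3)2NH2+ is the conjugate acid of the weak base (CH3)2NH.
Kb = 10^(−3.23) = 5.89 × 10^-4
Ka = Kw/Kb = 1.0×10^-14 / 5.89 × 10^-4 = 1.70 × 10^-11
Let x = [H+] at equilibrium. Ka = x²/(0.142 − x).
Assume x ≪ 0.142: x ≈ √(1.70 × 10^-11 × 0.142) = 1.55 × 10^-6 M
pH = −log(1.55 × 10^-6) = 5.81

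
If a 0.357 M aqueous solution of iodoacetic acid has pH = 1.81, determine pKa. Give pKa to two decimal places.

[H+] = 10^(-1.81) = 1.55 × 10^-2 M
At equilibrium [HA] = 0.357 − 1.55 × 10^-2 = 3.41 × 10^-1 M
Ka = [H+][A-]/[HA] = (1.55 × 10^-2)² / 3.41 × 10^-1 = 7.05 × 10^-4
pKa = -log(7.05 × 10^-4) = 3.15

pKa = 3.15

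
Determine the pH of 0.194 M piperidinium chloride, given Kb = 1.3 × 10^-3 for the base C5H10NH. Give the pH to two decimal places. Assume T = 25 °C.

C5H10NH2+ is the conjugate acid of the weak base C5H10NH.
Ka = Kw/Kb = 1.0×10^-14 / 1.3 × 10^-3 = 7.69 × 10^-12
Ka = [H+]²/(0.194 − [H+]) = 7.69 × 10^-12
Assume [H+] ≪ 0.194: [H+] ≈ √(7.69 × 10^-12 × 0.194) = 1.22 × 10^-6 M
pH = −log(1.22 × 10^-6) = 5.91

pH = 5.91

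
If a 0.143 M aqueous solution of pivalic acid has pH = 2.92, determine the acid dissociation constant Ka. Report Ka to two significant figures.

Ka = 1.0 × 10^-5

[H+] = 10^(-2.92) = 1.20 × 10^-3 M
At equilibrium [HA] = 0.143 − 1.20 × 10^-3 = 1.42 × 10^-1 M
Ka = [H+][A-]/[HA] = (1.20 × 10^-3)² / 1.42 × 10^-1 = 1.0 × 10^-5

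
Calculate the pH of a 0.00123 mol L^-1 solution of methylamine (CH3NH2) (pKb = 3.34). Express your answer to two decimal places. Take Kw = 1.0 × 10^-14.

pH = 10.74

CH3NH2 + H2O ⇌ CH3NH3+ + OH-
Kb = 10^(−3.34) = 4.57 × 10^-4
Kb = [OH-]²/(0.00123 − [OH-]) = 4.57 × 10^-4
The 5% rule fails; solving [OH-]² + Kb·[OH-] − Kb·C₀ = 0 exactly:
[OH-] = (−Kb + √(Kb² + 4·Kb·C₀))/2 = 5.55 × 10^-4 M
pOH = 3.26, so pH = 14.00 − pOH = 10.74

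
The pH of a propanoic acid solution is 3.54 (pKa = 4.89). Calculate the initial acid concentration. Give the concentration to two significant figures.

C₀ = 6.7 × 10^-3 M

[H+] = 10^(-3.54) = 2.88 × 10^-4 M = x
Ka = 10^(−4.89) = 1.29 × 10^-5
Ka = x²/(C₀ − x) ⇒ C₀ = x + x²/Ka
C₀ = 2.88 × 10^-4 + (2.88 × 10^-4)²/(1.29 × 10^-5) = 6.72 × 10^-3 M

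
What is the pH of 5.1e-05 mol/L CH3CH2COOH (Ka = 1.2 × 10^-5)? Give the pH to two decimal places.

pH = 4.71

CH3CH2COOH ⇌ CH3CH2COO- + H+
From the ICE table, Ka = x²/(5.1e-05 − x) = 1.2 × 10^-5.
The 5% rule fails; solving x² + Ka·x − Ka·C₀ = 0 exactly:
x = (−Ka + √(Ka² + 4·Ka·C₀))/2 = 1.95 × 10^-5 M
pH = −log[H+] = −log(1.95 × 10^-5) = 4.71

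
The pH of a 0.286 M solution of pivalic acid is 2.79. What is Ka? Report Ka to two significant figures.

[H+] = 10^(-2.79) = 1.62 × 10^-3 M
At equilibrium [HA] = 0.286 − 1.62 × 10^-3 = 2.84 × 10^-1 M
Ka = [H+][A-]/[HA] = (1.62 × 10^-3)² / 2.84 × 10^-1 = 9.2 × 10^-6

Ka = 9.2 × 10^-6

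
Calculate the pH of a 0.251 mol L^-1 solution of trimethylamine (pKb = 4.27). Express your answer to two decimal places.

(CH3)3N + H2O ⇌ (CH3)3NH+ + OH-
Kb = 10^(−4.27) = 5.37 × 10^-5
From the ICE table, Kb = [OH-]²/(0.251 − [OH-]) = 5.37 × 10^-5.
Neglecting [OH-] in the denominator: [OH-] = √(5.37 × 10^-5 × 0.251) = 3.67 × 10^-3 M
pOH = 2.44, so pH = 14.00 − pOH = 11.56

pH = 11.56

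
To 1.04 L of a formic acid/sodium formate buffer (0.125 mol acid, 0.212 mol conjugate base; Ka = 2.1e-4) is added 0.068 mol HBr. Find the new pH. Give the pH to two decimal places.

pH = 3.55

Added H+ converts HCOO- to HCOOH: HCOOH → 0.193 mol, HCOO- → 0.144 mol.
pKa = −log(2.1 × 10^-4) = 3.678
pH = pKa + log([A⁻]/[HA]) = 3.678 + log(0.144/0.193) = 3.678 -0.127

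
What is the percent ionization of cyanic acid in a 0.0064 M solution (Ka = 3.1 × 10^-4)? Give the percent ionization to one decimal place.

19.7%

HOCN ⇌ OCN- + H+; let x = [H+] at equilibrium.
Solve x² + 0.00031x − 1.98e-06 = 0 → x = 1.26 × 10^-3 M
Fraction ionized = 1.26 × 10^-3 / 0.0064 = 0.1969 → 19.7%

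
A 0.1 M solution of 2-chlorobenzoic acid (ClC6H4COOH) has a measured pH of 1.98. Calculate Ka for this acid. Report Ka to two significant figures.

Ka = 1.2 × 10^-3

[H+] = 10^(-1.98) = 1.05 × 10^-2 M
At equilibrium [HA] = 0.1 − 1.05 × 10^-2 = 8.95 × 10^-2 M
Ka = [H+][A-]/[HA] = (1.05 × 10^-2)² / 8.95 × 10^-2 = 1.2 × 10^-3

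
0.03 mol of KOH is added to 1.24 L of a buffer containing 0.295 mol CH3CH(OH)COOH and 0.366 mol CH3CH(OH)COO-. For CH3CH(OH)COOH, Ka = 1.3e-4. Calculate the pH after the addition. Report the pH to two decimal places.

OH- converts CH3CH(OH)COOH to CH3CH(OH)COO-: CH3CH(OH)COOH → 0.265 mol, CH3CH(OH)COO- → 0.396 mol.
pKa = −log(1.3 × 10^-4) = 3.886
Henderson–Hasselbalch with mole ratio 0.396/0.265: pH = 3.886 + (+0.174)

pH = 4.06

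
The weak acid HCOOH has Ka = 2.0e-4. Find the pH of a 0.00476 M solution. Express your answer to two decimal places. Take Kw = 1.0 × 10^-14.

HCOOH ⇌ HCOO- + H+
Let x = [H+] at equilibrium. Ka = x²/(0.00476 − x).
x is not negligible relative to C₀; solve x² + 0.0002·x − 9.52e-07 = 0.
x = (−Ka + √(Ka² + 4·Ka·C₀))/2 = 8.81 × 10^-4 M
pH = −log(8.81 × 10^-4) = 3.06

pH = 3.06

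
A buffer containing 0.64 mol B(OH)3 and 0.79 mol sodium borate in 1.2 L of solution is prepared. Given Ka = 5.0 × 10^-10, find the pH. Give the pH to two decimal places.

pH = 9.39

pKa = −log(5.0 × 10^-10) = 9.301
Henderson–Hasselbalch: pH = pKa + log([B(OH)4-]/[B(OH)3]) = 9.301 + log(0.79/0.64)
pH = 9.301 + (+0.091) = 9.39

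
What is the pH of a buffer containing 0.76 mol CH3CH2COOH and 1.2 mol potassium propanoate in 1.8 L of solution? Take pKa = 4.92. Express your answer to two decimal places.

Using pH = pKa + log([base]/[acid]) with [base]/[acid] = 1.2/0.76:
pH = 4.92 + (+0.198) = 5.12

pH = 5.12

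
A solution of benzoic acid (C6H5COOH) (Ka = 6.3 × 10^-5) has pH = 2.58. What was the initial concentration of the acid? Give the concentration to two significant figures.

C₀ = 1.1 × 10^-1 M

[H+] = 10^(-2.58) = 2.63 × 10^-3 M = x
Ka = x²/(C₀ − x) ⇒ C₀ = x + x²/Ka
C₀ = 2.63 × 10^-3 + (2.63 × 10^-3)²/(6.3 × 10^-5) = 1.12 × 10^-1 M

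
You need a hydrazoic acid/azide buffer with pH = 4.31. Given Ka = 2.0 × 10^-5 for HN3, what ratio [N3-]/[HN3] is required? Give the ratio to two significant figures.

ratio = 0.41

pKa = -log(2.0 × 10^-5) = 4.699
pH = pKa + log(r) ⇒ log(r) = 4.31 − 4.699 = -0.389
r = [N3-]/[HN3] = 10^(-0.389) = 0.408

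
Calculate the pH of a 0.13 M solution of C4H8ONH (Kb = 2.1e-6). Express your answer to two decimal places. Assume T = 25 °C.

pH = 10.72

C4H8ONH + H2O ⇌ C4H8ONH2+ + OH-
Let x = [OH-] at equilibrium. Kb = x²/(0.13 − x).
Since Kb ≪ C₀, x ≈ √(Kb·C₀) = 5.22 × 10^-4 M.
pOH = 3.28, so pH = 14.00 − pOH = 10.72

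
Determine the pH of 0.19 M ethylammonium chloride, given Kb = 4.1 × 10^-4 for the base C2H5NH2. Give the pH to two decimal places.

C2H5NH3+ is the conjugate acid of the weak base C2H5NH2.
Ka = Kw/Kb = 1.0×10^-14 / 4.1 × 10^-4 = 2.44 × 10^-11
From the ICE table, Ka = [H+]²/(0.19 − [H+]) = 2.44 × 10^-11.
Since Ka ≪ C₀, [H+] ≈ √(Ka·C₀) = 2.15 × 10^-6 M.
([H+]/C₀ = 0.0011% < 5%, so the approximation holds.)
pH = −log(2.15 × 10^-6) = 5.67

pH = 5.67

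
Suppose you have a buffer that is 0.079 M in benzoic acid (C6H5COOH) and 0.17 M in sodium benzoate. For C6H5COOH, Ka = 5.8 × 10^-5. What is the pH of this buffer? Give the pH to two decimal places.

pH = 4.57

pKa = −log(5.8 × 10^-5) = 4.237
Henderson–Hasselbalch: pH = pKa + log([C6H5COO-]/[C6H5COOH]) = 4.237 + log(0.17/0.079)
pH = 4.237 + (+0.333) = 4.57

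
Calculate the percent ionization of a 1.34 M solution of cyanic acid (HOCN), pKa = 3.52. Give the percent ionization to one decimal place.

HOCN ⇌ OCN- + H+; let x = [H+] at equilibrium.
Ka = 10^(−3.52) = 3.02 × 10^-4
x ≈ √(Ka·C₀) = √(3.02 × 10^-4 × 1.34) = 2.01 × 10^-2 M
% ionization = x/C₀ × 100% = 2.01 × 10^-2/1.34 × 100% = 1.5%

1.5%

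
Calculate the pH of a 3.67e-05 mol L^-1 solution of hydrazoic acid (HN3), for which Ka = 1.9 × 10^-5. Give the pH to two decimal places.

pH = 4.73

HN3 ⇌ N3- + H+
From the ICE table, Ka = [H+]²/(3.67e-05 − [H+]) = 1.9 × 10^-5.
[H+] is not negligible relative to C₀; solve [H+]² + 1.9e-05·[H+] − 6.97e-10 = 0.
[H+] = (−Ka + √(Ka² + 4·Ka·C₀))/2 = 1.86 × 10^-5 M
pH = −log[H+] = −log(1.86 × 10^-5) = 4.73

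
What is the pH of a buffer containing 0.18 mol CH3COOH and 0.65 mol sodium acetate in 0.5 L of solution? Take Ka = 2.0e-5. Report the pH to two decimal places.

pKa = −log(2.0 × 10^-5) = 4.699
Henderson–Hasselbalch: pH = pKa + log([CH3COO-]/[CH3COOH]) = 4.699 + log(0.65/0.18)
pH = 4.699 + (+0.558) = 5.26

pH = 5.26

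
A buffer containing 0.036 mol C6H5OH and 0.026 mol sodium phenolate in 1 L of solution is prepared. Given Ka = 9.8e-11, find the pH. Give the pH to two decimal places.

pKa = −log(9.8 × 10^-11) = 10.009
Using pH = pKa + log([base]/[acid]) with [base]/[acid] = 0.026/0.036:
pH = 10.009 + (-0.141) = 9.87

pH = 9.87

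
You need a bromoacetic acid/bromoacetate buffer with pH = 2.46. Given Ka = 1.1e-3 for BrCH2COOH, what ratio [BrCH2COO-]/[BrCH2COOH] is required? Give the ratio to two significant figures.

ratio = 0.32

pKa = -log(1.1 × 10^-3) = 2.959
pH = pKa + log(r) ⇒ log(r) = 2.46 − 2.959 = -0.499
r = [BrCH2COO-]/[BrCH2COOH] = 10^(-0.499) = 0.317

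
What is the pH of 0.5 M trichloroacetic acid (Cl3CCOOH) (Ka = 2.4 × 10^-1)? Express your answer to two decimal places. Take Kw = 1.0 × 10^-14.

pH = 0.61

Cl3CCOOH ⇌ Cl3CCOO- + H+
Ka = [H+]²/(0.5 − [H+]) = 2.4 × 10^-1
The 5% rule fails; solving [H+]² + Ka·[H+] − Ka·C₀ = 0 exactly:
[H+] = (−Ka + √(Ka² + 4·Ka·C₀))/2 = 2.47 × 10^-1 M
pH = −log(2.47 × 10^-1) = 0.61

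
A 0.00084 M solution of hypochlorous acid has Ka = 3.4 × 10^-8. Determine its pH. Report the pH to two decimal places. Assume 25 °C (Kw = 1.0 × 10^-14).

pH = 5.27

HOCl ⇌ OCl- + H+
Ka = [H+]²/(0.00084 − [H+]) = 3.4 × 10^-8
Neglecting [H+] in the denominator: [H+] = √(3.4 × 10^-8 × 0.00084) = 5.34 × 10^-6 M
Check: 0.64% ionized — well under 5%, approximation valid.
pH = −log[H+] = −log(5.34 × 10^-6) = 5.27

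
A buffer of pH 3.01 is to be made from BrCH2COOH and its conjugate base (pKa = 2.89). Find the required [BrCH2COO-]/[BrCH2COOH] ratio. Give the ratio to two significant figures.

ratio = 1.3

pH = pKa + log(r) ⇒ log(r) = 3.01 − 2.89 = +0.12
r = [BrCH2COO-]/[BrCH2COOH] = 10^(+0.12) = 1.32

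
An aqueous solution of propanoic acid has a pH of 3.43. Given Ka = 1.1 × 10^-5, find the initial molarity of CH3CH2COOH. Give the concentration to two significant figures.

[H+] = 10^(-3.43) = 3.72 × 10^-4 M = x
Ka = x²/(C₀ − x) ⇒ C₀ = x + x²/Ka
C₀ = 3.72 × 10^-4 + (3.72 × 10^-4)²/(1.1 × 10^-5) = 1.30 × 10^-2 M

C₀ = 1.3 × 10^-2 M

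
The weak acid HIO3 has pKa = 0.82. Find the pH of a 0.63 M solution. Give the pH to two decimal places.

pH = 0.62

HIO3 ⇌ IO3- + H+
Ka = 10^(−0.82) = 1.51 × 10^-1
Ka = x²/(0.63 − x) = 1.51 × 10^-1
The 5% rule fails; solving x² + Ka·x − Ka·C₀ = 0 exactly:
x = (−Ka + √(Ka² + 4·Ka·C₀))/2 = 2.42 × 10^-1 M
pH = −log[H+] = −log(2.42 × 10^-1) = 0.62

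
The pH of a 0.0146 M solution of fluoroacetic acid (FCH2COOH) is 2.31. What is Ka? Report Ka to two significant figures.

Ka = 2.5 × 10^-3

[H+] = 10^(-2.31) = 4.90 × 10^-3 M
At equilibrium [HA] = 0.0146 − 4.90 × 10^-3 = 9.70 × 10^-3 M
Ka = [H+][A-]/[HA] = (4.90 × 10^-3)² / 9.70 × 10^-3 = 2.5 × 10^-3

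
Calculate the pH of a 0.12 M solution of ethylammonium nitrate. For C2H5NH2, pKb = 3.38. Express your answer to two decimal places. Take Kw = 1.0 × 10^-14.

C2H5NH3+ is the conjugate acid of the weak base C2H5NH2.
Kb = 10^(−3.38) = 4.17 × 10^-4
Ka = Kw/Kb = 1.0×10^-14 / 4.17 × 10^-4 = 2.40 × 10^-11
From the ICE table, Ka = [H+]²/(0.12 − [H+]) = 2.40 × 10^-11.
Assume [H+] ≪ 0.12: [H+] ≈ √(2.40 × 10^-11 × 0.12) = 1.70 × 10^-6 M
pH = −log[H+] = −log(1.70 × 10^-6) = 5.77

pH = 5.77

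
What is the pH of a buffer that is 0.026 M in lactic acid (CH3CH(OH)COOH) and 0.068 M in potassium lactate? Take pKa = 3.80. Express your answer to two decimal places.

pH = 4.22

Using pH = pKa + log([base]/[acid]) with [base]/[acid] = 0.068/0.026:
pH = 3.80 + (+0.418) = 4.22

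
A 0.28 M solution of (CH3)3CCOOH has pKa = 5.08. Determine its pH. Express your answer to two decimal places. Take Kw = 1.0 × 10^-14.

pH = 2.82

(CH3)3CCOOH ⇌ (CH3)3CCOO- + H+
Ka = 10^(−5.08) = 8.32 × 10^-6
Let x = [H+] at equilibrium. Ka = x²/(0.28 − x).
Since Ka ≪ C₀, x ≈ √(Ka·C₀) = 1.53 × 10^-3 M.
pH = −log[H+] = −log(1.53 × 10^-3) = 2.82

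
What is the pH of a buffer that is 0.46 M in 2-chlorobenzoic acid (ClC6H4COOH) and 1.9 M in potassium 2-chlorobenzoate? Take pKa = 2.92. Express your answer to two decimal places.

pH = 3.54

Using pH = pKa + log([base]/[acid]) with [base]/[acid] = 1.9/0.46:
pH = 2.92 + (+0.616) = 3.54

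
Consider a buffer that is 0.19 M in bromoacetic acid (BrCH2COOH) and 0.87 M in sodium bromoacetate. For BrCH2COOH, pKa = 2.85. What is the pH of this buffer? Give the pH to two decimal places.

pH = 3.51

Henderson–Hasselbalch: pH = pKa + log([BrCH2COO-]/[BrCH2COOH]) = 2.85 + log(0.87/0.19)
pH = 2.85 + (+0.661) = 3.51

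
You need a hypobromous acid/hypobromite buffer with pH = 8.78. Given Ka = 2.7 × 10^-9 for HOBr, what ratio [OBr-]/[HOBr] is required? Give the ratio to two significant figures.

pKa = -log(2.7 × 10^-9) = 8.569
pH = pKa + log(r) ⇒ log(r) = 8.78 − 8.569 = +0.211
r = [OBr-]/[HOBr] = 10^(+0.211) = 1.63

ratio = 1.6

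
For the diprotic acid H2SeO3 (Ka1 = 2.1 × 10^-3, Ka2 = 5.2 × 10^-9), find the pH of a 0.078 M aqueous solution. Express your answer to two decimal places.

Since Ka1 ≫ Ka2, the first ionization dominates [H+].
Ka1 = x²/(0.078 − x) = 2.1 × 10^-3
Solving the quadratic: x = (−Ka1 + √(Ka1² + 4·Ka1·C₀))/2 = 1.18 × 10^-2 M
pH = −log(1.18 × 10^-2) = 1.93

pH = 1.93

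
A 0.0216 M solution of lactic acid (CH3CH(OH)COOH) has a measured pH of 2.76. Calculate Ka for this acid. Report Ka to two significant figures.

[H+] = 10^(-2.76) = 1.74 × 10^-3 M
At equilibrium [HA] = 0.0216 − 1.74 × 10^-3 = 1.99 × 10^-2 M
Ka = [H+][A-]/[HA] = (1.74 × 10^-3)² / 1.99 × 10^-2 = 1.5 × 10^-4

Ka = 1.5 × 10^-4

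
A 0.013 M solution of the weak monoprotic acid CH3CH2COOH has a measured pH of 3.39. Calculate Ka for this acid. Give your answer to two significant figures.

Ka = 1.3 × 10^-5

[H+] = 10^(-3.39) = 4.07 × 10^-4 M
At equilibrium [HA] = 0.013 − 4.07 × 10^-4 = 1.26 × 10^-2 M
Ka = [H+][A-]/[HA] = (4.07 × 10^-4)² / 1.26 × 10^-2 = 1.3 × 10^-5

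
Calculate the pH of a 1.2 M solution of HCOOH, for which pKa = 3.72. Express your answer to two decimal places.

pH = 1.82

HCOOH ⇌ HCOO- + H+
Ka = 10^(−3.72) = 1.91 × 10^-4
From the ICE table, Ka = [H+]²/(1.2 − [H+]) = 1.91 × 10^-4.
Assume [H+] ≪ 1.2: [H+] ≈ √(1.91 × 10^-4 × 1.2) = 1.51 × 10^-2 M
pH = −log(1.51 × 10^-2) = 1.82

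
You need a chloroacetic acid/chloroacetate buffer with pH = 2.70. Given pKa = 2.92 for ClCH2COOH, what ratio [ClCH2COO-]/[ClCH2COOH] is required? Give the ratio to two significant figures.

ratio = 0.60

pH = pKa + log(r) ⇒ log(r) = 2.70 − 2.92 = -0.22
r = [ClCH2COO-]/[ClCH2COOH] = 10^(-0.22) = 0.603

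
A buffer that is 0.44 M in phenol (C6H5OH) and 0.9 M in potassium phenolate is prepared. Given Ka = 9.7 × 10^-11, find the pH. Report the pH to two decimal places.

pH = 10.32

pKa = −log(9.7 × 10^-11) = 10.013
pH = pKa + log([A⁻]/[HA]) = 10.013 + log(0.9/0.44)
pH = 10.013 + (+0.311) = 10.32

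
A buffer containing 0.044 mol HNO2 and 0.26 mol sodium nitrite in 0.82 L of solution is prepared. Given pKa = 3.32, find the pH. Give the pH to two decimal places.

pH = pKa + log([A⁻]/[HA]) = 3.32 + log(0.26/0.044)
pH = 3.32 + (+0.772) = 4.09

pH = 4.09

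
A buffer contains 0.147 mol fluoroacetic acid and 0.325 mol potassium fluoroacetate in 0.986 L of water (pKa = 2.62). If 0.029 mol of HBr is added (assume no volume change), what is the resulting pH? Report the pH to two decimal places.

pH = 2.85

Added H+ converts FCH2COO- to FCH2COOH: FCH2COOH → 0.176 mol, FCH2COO- → 0.296 mol.
pH = pKa + log(n_FCH2COO-/n_FCH2COOH) = 2.62 + log(0.296/0.176) = 2.62 + (+0.226)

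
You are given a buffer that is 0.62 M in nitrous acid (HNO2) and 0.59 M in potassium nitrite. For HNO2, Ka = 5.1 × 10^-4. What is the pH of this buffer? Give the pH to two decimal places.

pKa = −log(5.1 × 10^-4) = 3.292
pH = pKa + log([A⁻]/[HA]) = 3.292 + log(0.59/0.62)
pH = 3.292 + (-0.022) = 3.27

pH = 3.27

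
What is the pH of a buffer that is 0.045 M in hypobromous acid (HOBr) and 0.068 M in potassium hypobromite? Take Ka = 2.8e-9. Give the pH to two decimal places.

pKa = −log(2.8 × 10^-9) = 8.553
pH = pKa + log([A⁻]/[HA]) = 8.553 + log(0.068/0.045)
pH = 8.553 + (+0.179) = 8.73

pH = 8.73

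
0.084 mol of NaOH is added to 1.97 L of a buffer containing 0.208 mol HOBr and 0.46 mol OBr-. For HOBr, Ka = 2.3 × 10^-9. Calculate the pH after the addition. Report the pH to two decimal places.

pH = 9.28

OH- converts HOBr to OBr-: HOBr → 0.124 mol, OBr- → 0.544 mol.
pKa = −log(2.3 × 10^-9) = 8.638
pH = pKa + log(n_OBr-/n_HOBr) = 8.638 + log(0.544/0.124) = 8.638 + (+0.642)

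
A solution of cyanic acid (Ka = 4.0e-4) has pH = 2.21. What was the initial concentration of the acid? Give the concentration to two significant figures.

C₀ = 1.0 × 10^-1 M

[H+] = 10^(-2.21) = 6.17 × 10^-3 M = x
Ka = x²/(C₀ − x) ⇒ C₀ = x + x²/Ka
C₀ = 6.17 × 10^-3 + (6.17 × 10^-3)²/(4.0 × 10^-4) = 1.01 × 10^-1 M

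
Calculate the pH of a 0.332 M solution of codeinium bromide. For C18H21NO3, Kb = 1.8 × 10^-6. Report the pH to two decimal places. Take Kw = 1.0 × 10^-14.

pH = 4.37

C18H22NO3+ is the conjugate acid of the weak base C18H21NO3.
Ka = Kw/Kb = 1.0×10^-14 / 1.8 × 10^-6 = 5.56 × 10^-9
From the ICE table, Ka = [H+]²/(0.332 − [H+]) = 5.56 × 10^-9.
Neglecting [H+] in the denominator: [H+] = √(5.56 × 10^-9 × 0.332) = 4.30 × 10^-5 M
Check: 0.013% ionized — well under 5%, approximation valid.
pH = −log(4.30 × 10^-5) = 4.37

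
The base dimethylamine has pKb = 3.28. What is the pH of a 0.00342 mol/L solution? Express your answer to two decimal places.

(CH3)2NH + H2O ⇌ (CH3)2NH2+ + OH-
Kb = 10^(−3.28) = 5.25 × 10^-4
From the ICE table, Kb = x²/(0.00342 − x) = 5.25 × 10^-4.
x is not negligible relative to C₀; solve x² + 0.000525·x − 1.8e-06 = 0.
x = [−0.000525 + √(0.000525² + 7.18e-06)]/2 = 1.10 × 10^-3 M
pOH = 2.96, so pH = 14.00 − pOH = 11.04

pH = 11.04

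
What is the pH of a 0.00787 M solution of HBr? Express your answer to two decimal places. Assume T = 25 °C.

pH = 2.10

HBr is a strong acid and dissociates completely, so [H+] = 0.00787 M.
pH = -log(0.00787) = 2.10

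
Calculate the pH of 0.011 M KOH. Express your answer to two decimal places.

KOH is a strong base; [OH-] = 0.011 M.
pOH = -log(0.011) = 1.96
pH = 14.00 - 1.96 = 12.04

pH = 12.04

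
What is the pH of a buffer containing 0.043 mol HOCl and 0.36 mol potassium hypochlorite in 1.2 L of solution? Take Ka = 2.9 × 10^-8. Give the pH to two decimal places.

pKa = −log(2.9 × 10^-8) = 7.538
pH = pKa + log([A⁻]/[HA]) = 7.538 + log(0.36/0.043)
pH = 7.538 + (+0.923) = 8.46

pH = 8.46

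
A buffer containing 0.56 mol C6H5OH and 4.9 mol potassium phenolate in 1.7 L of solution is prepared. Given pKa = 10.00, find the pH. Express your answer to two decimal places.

pH = 10.94

Henderson–Hasselbalch: pH = pKa + log([C6H5O-]/[C6H5OH]) = 10.00 + log(4.9/0.56)
pH = 10.00 + (+0.942) = 10.94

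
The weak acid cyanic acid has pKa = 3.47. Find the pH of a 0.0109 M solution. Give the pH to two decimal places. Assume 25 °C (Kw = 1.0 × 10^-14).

HOCN ⇌ OCN- + H+
Ka = 10^(−3.47) = 3.39 × 10^-4
From the ICE table, Ka = [H+]²/(0.0109 − [H+]) = 3.39 × 10^-4.
[H+] is not negligible relative to C₀; solve [H+]² + 0.000339·[H+] − 3.7e-06 = 0.
[H+] = (−Ka + √(Ka² + 4·Ka·C₀))/2 = 1.76 × 10^-3 M
pH = −log[H+] = −log(1.76 × 10^-3) = 2.75

pH = 2.75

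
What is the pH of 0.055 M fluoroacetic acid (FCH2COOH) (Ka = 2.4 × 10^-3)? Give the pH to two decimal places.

FCH2COOH ⇌ FCH2COO- + H+
From the ICE table, Ka = [H+]²/(0.055 − [H+]) = 2.4 × 10^-3.
Here C₀/Ka ≈ 22.9, so the small-[H+] approximation fails. Use the quadratic:
[H+] = [−0.0024 + √(0.0024² + 0.000528)]/2 = 1.04 × 10^-2 M
pH = −log(1.04 × 10^-2) = 1.98

pH = 1.98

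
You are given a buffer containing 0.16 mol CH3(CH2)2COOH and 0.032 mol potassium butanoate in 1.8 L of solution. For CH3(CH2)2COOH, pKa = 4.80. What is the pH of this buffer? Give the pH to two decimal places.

pH = 4.10

Using pH = pKa + log([base]/[acid]) with [base]/[acid] = 0.032/0.16:
pH = 4.80 + (-0.699) = 4.10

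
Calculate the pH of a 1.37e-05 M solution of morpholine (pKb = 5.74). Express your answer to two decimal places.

C4H8ONH + H2O ⇌ C4H8ONH2+ + OH-
Kb = 10^(−5.74) = 1.82 × 10^-6
Kb = x²/(1.37e-05 − x) = 1.82 × 10^-6
x is not negligible relative to C₀; solve x² + 1.82e-06·x − 2.49e-11 = 0.
x = (−Kb + √(Kb² + 4·Kb·C₀))/2 = 4.17 × 10^-6 M
pOH = 5.38, so pH = 14.00 − pOH = 8.62

pH = 8.62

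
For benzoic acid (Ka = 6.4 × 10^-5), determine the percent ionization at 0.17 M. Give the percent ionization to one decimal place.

C6H5COOH ⇌ C6H5COO- + H+; let x = [H+] at equilibrium.
x ≈ √(Ka·C₀) = √(6.4 × 10^-5 × 0.17) = 3.30 × 10^-3 M
% ionization = x/C₀ × 100% = 3.30 × 10^-3/0.17 × 100% = 1.9%

1.9%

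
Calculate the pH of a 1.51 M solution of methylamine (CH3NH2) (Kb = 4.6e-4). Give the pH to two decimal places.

pH = 12.42

CH3NH2 + H2O ⇌ CH3NH3+ + OH-
From the ICE table, Kb = [OH-]²/(1.51 − [OH-]) = 4.6 × 10^-4.
Since Kb ≪ C₀, [OH-] ≈ √(Kb·C₀) = 2.64 × 10^-2 M.
([OH-]/C₀ = 1.7% < 5%, so the approximation holds.)
pOH = 1.58, so pH = 14.00 − pOH = 12.42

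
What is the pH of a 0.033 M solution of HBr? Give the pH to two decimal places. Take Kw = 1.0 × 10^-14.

pH = 1.48

HBr is a strong acid and dissociates completely, so [H+] = 0.033 M.
pH = -log(0.033) = 1.48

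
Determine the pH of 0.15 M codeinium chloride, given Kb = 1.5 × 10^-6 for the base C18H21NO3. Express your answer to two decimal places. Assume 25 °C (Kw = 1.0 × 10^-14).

C18H22NO3+ is the conjugate acid of the weak base C18H21NO3.
Ka = Kw/Kb = 1.0×10^-14 / 1.5 × 10^-6 = 6.67 × 10^-9
From the ICE table, Ka = x²/(0.15 − x) = 6.67 × 10^-9.
Since Ka ≪ C₀, x ≈ √(Ka·C₀) = 3.16 × 10^-5 M.
Check: 0.021% ionized — well under 5%, approximation valid.
pH = −log(3.16 × 10^-5) = 4.50

pH = 4.50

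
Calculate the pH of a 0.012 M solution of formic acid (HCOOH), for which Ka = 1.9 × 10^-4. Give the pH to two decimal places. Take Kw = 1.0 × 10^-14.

pH = 2.85

HCOOH ⇌ HCOO- + H+
Ka = [H+]²/(0.012 − [H+]) = 1.9 × 10^-4
[H+] is not negligible relative to C₀; solve [H+]² + 0.00019·[H+] − 2.28e-06 = 0.
[H+] = (−Ka + √(Ka² + 4·Ka·C₀))/2 = 1.42 × 10^-3 M
pH = −log[H+] = −log(1.42 × 10^-3) = 2.85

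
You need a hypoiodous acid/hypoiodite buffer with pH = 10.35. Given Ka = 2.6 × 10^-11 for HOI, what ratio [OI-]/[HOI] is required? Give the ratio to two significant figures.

pKa = -log(2.6 × 10^-11) = 10.585
pH = pKa + log(r) ⇒ log(r) = 10.35 − 10.585 = -0.235
r = [OI-]/[HOI] = 10^(-0.235) = 0.582

ratio = 0.58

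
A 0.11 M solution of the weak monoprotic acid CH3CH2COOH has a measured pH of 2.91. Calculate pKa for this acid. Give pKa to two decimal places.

[H+] = 10^(-2.91) = 1.23 × 10^-3 M
At equilibrium [HA] = 0.11 − 1.23 × 10^-3 = 1.09 × 10^-1 M
Ka = [H+][A-]/[HA] = (1.23 × 10^-3)² / 1.09 × 10^-1 = 1.39 × 10^-5
pKa = -log(1.39 × 10^-5) = 4.86

pKa = 4.86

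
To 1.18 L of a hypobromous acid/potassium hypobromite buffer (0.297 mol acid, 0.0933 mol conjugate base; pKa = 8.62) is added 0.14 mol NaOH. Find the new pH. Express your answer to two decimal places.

pH = 8.79

OH- converts HOBr to OBr-: HOBr → 0.157 mol, OBr- → 0.233 mol.
pH = pKa + log(n_OBr-/n_HOBr) = 8.62 + log(0.233/0.157) = 8.62 + (+0.171)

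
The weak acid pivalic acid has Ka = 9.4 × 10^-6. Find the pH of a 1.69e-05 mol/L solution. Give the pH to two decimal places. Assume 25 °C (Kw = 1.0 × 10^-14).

pH = 5.06

(CH3)3CCOOH ⇌ (CH3)3CCOO- + H+
Ka = [H+]²/(1.69e-05 − [H+]) = 9.4 × 10^-6
Here C₀/Ka ≈ 1.8, so the small-[H+] approximation fails. Use the quadratic:
[H+] = (−Ka + √(Ka² + 4·Ka·C₀))/2 = 8.75 × 10^-6 M
pH = −log[H+] = −log(8.75 × 10^-6) = 5.06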